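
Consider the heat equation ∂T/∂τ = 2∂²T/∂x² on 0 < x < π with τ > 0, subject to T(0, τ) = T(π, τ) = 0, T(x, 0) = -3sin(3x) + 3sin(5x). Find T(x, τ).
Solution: Using separation of variables T = X(x)G(τ):
Eigenfunctions: sin(nx), n = 1, 2, 3, ...
General solution: T(x, τ) = Σ c_n sin(nx) exp(-2n² τ)
Matching T(x,0) = -3sin(3x) + 3sin(5x) term by term: c_3=-3, c_5=3.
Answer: T(x, τ) = -3exp(-18τ)sin(3x) + 3exp(-50τ)sin(5x)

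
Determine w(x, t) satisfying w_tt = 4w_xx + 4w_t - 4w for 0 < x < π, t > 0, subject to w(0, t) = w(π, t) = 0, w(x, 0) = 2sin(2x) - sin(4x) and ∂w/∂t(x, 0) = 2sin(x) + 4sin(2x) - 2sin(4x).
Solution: Substitute w = exp(2t)u, i.e. u = exp(-2t)w.
By the product rule, w_t = exp(2t)(u_t + 2u), w_tt = exp(2t)(u_tt + 4u_t + 4u), w_xx = exp(2t)u_xx.
Substituting into the PDE and dividing by exp(2t): u_tt + 4u_t + 4u = 4u_xx + 4(u_t + 2u) - 4u.
The lower-order terms cancel, leaving the standard wave equation u_tt = 4u_xx.
Initial data for u: u(x,0) = w(x,0) = 2sin(2x) - sin(4x); u_t(x,0) = w_t(x,0) - 2w(x,0) = 2sin(x). The boundary conditions carry over: u(0,t) = u(π,t) = 0.
Solve for u:
  Using separation of variables u = X(x)T(t):
  Eigenfunctions: sin(nx), n = 1, 2, 3, ...
  General solution: u(x, t) = Σ [A_n cos(2n t) + B_n sin(2n t)] sin(nx)
  From u(x,0) = 2sin(2x) - sin(4x): A_2=2, A_4=-1. From u_t(x,0) = 2sin(x), using u_t(x,0) = Σ ω_n B_n sin(nx) with ω_n = 2n: B_1 = 2/2 = 1.
Hence u(x,t) = sin(2t)sin(x) + 2sin(2x)cos(4t) - sin(4x)cos(8t).
Transform back: w(x,t) = exp(2t)u(x,t).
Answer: w(x, t) = exp(2t)sin(2t)sin(x) + 2exp(2t)sin(2x)cos(4t) - exp(2t)sin(4x)cos(8t)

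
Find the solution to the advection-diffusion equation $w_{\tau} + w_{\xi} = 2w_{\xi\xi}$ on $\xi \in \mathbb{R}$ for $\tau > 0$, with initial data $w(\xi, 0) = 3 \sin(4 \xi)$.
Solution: Moving frame: $\eta = \xi - \tau$, $\sigma = \tau$, $w = u(\eta,\sigma)$, so $w_{\tau} = u_{\sigma} - u_{\eta}$ and $w_{\xi\xi} = u_{\eta\eta}$.
Hence $w_{\tau} + w_{\xi} = u_{\sigma}$ and the PDE becomes the heat equation $u_{\sigma} = 2u_{\eta\eta}$ on $\eta \in \mathbb{R}$.
Initial data: $u(\eta,0) = w(\eta,0) = 3 \sin(4 \eta)$. Each mode $\sin(n\eta)$ decays as $e^{-2n^2\sigma}$ on $\mathbb{R}$, so $u(\eta,\sigma) = \sum c_n e^{-2n^2\sigma} \sin(n\eta)$ with $c_4=3$: $u(\eta,\sigma) = 3 e^{-32 \sigma} \sin(4 \eta)$.
Substituting back: $w(\xi,\tau) = u(\xi - \tau, \tau)$.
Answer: $w(\xi, \tau) = -3 e^{-32 \tau} \sin(4 \tau - 4 \xi)$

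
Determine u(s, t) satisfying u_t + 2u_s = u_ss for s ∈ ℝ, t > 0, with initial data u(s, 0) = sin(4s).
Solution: Change to a moving frame: let η = s - 2t, σ = t and write u(s,t) = w(η,σ).
By the chain rule u_t = w_σ - 2w_η, u_s = w_η, u_ss = w_ηη.
Then u_t + 2u_s = w_σ: the advection term cancels and the PDE becomes the heat equation w_σ = w_ηη on η ∈ ℝ.
Initial data: w(η,0) = u(η,0) = sin(4η).
On η ∈ ℝ each mode satisfies (sin(nη))″ = -n² sin(nη), so exp(-n²σ) sin(nη) solves the heat equation; by superposition w(η,σ) = Σ c_n exp(-n²σ) sin(nη).
Reading off the coefficients: c_4=1, so w(η,σ) = exp(-16σ)sin(4η).
Substituting back η = s - 2t, σ = t: u(s,t) = w(s - 2t, t).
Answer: u(s, t) = exp(-16t)sin(4s - 8t)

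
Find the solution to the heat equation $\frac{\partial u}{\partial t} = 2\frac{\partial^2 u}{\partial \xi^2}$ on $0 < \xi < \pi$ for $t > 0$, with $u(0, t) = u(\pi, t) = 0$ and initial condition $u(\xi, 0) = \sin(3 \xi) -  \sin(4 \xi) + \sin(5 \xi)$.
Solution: Separating variables: $u = \sum c_n e^{-2n^2t} \sin(n\xi)$. From $u(\xi,0) = \sin(3 \xi) - \sin(4 \xi) + \sin(5 \xi)$: $c_3=1, c_4=-1, c_5=1$.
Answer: $u(\xi, t) = e^{-18 t} \sin(3 \xi) -  e^{-32 t} \sin(4 \xi) + e^{-50 t} \sin(5 \xi)$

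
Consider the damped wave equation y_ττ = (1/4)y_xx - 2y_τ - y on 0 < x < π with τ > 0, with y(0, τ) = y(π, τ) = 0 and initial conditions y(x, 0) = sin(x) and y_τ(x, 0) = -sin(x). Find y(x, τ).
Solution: Substitute y = exp(-τ)u.
Then y_τ = exp(-τ)(u_τ - u), y_ττ = exp(-τ)(u_ττ - 2u_τ + u), y_xx = exp(-τ)u_xx; substituting and dividing by exp(-τ), the lower-order terms cancel: u_ττ = (1/4)u_xx (standard wave equation).
Data for u: u(x,0) = y(x,0) = sin(x); u_τ(x,0) = y_τ(x,0) + y(x,0) = 0. The boundary conditions carry over: u(0,τ) = u(π,τ) = 0.
Separating variables: u = Σ [A_n cos(ω_n τ) + B_n sin(ω_n τ)] sin(nx), ω_n = n/2. From ICs: A_1=1.
So u(x,τ) = sin(x)cos(τ/2), and y(x,τ) = exp(-τ)u(x,τ).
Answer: y(x, τ) = exp(-τ)sin(x)cos(τ/2)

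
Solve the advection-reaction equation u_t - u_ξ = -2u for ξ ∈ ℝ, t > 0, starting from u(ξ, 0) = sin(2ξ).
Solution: Substitute u = exp(-2t)w, i.e. w = exp(2t)u.
By the product rule, u_t = exp(-2t)(w_t - 2w), u_ξ = exp(-2t)w_ξ.
Substituting into the PDE and dividing by exp(-2t): w_t - 2w - w_ξ = -2w.
The lower-order terms cancel, leaving the standard advection equation w_t - w_ξ = 0.
Initial data for w: w(ξ,0) = u(ξ,0) = sin(2ξ).
Solve for w:
  By method of characteristics (waves move left with speed 1):
  Along characteristics ξ + t = const, w is constant, so w(ξ,t) = f(ξ + t) with f = w(·, 0).
Hence w(ξ,t) = sin(2t + 2ξ).
Transform back: u(ξ,t) = exp(-2t)w(ξ,t).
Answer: u(ξ, t) = exp(-2t)sin(2t + 2ξ)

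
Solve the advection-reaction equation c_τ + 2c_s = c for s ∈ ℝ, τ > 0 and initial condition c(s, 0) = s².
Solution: Substitute c = exp(τ)u.
Then c_τ = exp(τ)(u_τ + u), c_s = exp(τ)u_s; substituting and dividing by exp(τ), the lower-order terms cancel: u_τ + 2u_s = 0 (standard advection equation).
Data for u: u(s,0) = c(s,0) = s².
By characteristics (ds/dτ = 2), u(s,τ) = f(s - 2τ) with f = u(·, 0).
So u(s,τ) = s² - 4sτ + 4τ², and c(s,τ) = exp(τ)u(s,τ).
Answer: c(s, τ) = s²exp(τ) - 4sτexp(τ) + 4τ²exp(τ)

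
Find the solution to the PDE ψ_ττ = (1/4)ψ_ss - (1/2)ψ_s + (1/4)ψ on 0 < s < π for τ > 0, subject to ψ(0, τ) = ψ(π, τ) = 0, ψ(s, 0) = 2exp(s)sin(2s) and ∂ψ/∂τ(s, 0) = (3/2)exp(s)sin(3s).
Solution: Substitute ψ = exp(s)u, i.e. u = exp(-s)ψ.
By the product rule, ψ_s = exp(s)(u_s + u), ψ_ss = exp(s)(u_ss + 2u_s + u), ψ_ττ = exp(s)u_ττ.
Substituting into the PDE and dividing by exp(s): u_ττ = (1/4)(u_ss + 2u_s + u) - (1/2)(u_s + u) + (1/4)u.
The lower-order terms cancel, leaving the standard wave equation u_ττ = (1/4)u_ss.
Initial data for u: u(s,0) = exp(-s)ψ(s,0) = 2sin(2s); u_τ(s,0) = exp(-s)ψ_τ(s,0) = (3/2)sin(3s). The boundary conditions carry over: u(0,τ) = u(π,τ) = 0.
Solve for u:
  Using separation of variables u = X(s)T(τ):
  Eigenfunctions: sin(ns), n = 1, 2, 3, ...
  General solution: u(s, τ) = Σ [A_n cos(n τ/2) + B_n sin(n τ/2)] sin(ns)
  From u(s,0) = 2sin(2s): A_2=2. From u_τ(s,0) = (3/2)sin(3s), using u_τ(s,0) = Σ ω_n B_n sin(ns) with ω_n = n/2: B_3 = (3/2)/(3/2) = 1.
Hence u(s,τ) = 2sin(2s)cos(τ) + sin(3s)sin(3τ/2).
Transform back: ψ(s,τ) = exp(s)u(s,τ).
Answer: ψ(s, τ) = 2exp(s)sin(2s)cos(τ) + exp(s)sin(3s)sin(3τ/2)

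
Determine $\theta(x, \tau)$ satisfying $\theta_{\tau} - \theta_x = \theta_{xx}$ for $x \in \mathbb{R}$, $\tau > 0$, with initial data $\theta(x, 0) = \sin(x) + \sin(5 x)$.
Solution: Moving frame: $\eta = x + \tau$, $\sigma = \tau$, $\theta = u(\eta,\sigma)$, so $\theta_{\tau} = u_{\sigma} + u_{\eta}$ and $\theta_{xx} = u_{\eta\eta}$.
Hence $\theta_{\tau} - \theta_x = u_{\sigma}$ and the PDE becomes the heat equation $u_{\sigma} = u_{\eta\eta}$ on $\eta \in \mathbb{R}$.
Initial data: $u(\eta,0) = \theta(\eta,0) = \sin(\eta) + \sin(5 \eta)$. Each mode $\sin(n\eta)$ decays as $e^{-n^2\sigma}$ on $\mathbb{R}$, so $u(\eta,\sigma) = \sum c_n e^{-n^2\sigma} \sin(n\eta)$ with $c_1=1, c_5=1$: $u(\eta,\sigma) = e^{-\sigma} \sin(\eta) + e^{-25 \sigma} \sin(5 \eta)$.
Substituting back: $\theta(x,\tau) = u(x + \tau, \tau)$.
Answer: $\theta(x, \tau) = e^{-\tau} \sin(\tau + x) + e^{-25 \tau} \sin(5 \tau + 5 x)$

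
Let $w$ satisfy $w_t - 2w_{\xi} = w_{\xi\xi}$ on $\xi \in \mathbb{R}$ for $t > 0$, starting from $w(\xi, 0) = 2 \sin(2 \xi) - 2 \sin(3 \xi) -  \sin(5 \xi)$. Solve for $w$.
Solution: Change to a moving frame: let $\eta = \xi + 2t$, $\sigma = t$ and write $w(\xi,t) = u(\eta,\sigma)$.
By the chain rule $w_t = u_{\sigma} + 2u_{\eta}$, $w_{\xi} = u_{\eta}$, $w_{\xi\xi} = u_{\eta\eta}$.
Then $w_t - 2w_{\xi} = u_{\sigma}$: the advection term cancels and the PDE becomes the heat equation $u_{\sigma} = u_{\eta\eta}$ on $\eta \in \mathbb{R}$.
Initial data: $u(\eta,0) = w(\eta,0) = 2 \sin(2 \eta) - 2 \sin(3 \eta) - \sin(5 \eta)$.
On $\eta \in \mathbb{R}$ each mode satisfies $(\sin(n\eta))'' = -n^2 \sin(n\eta)$, so $e^{-n^2\sigma} \sin(n\eta)$ solves the heat equation; by superposition $u(\eta,\sigma) = \sum c_n e^{-n^2\sigma} \sin(n\eta)$.
Reading off the coefficients: $c_2=2, c_3=-2, c_5=-1$, so $u(\eta,\sigma) = 2 e^{-4 \sigma} \sin(2 \eta) - 2 e^{-9 \sigma} \sin(3 \eta) - e^{-25 \sigma} \sin(5 \eta)$.
Substituting back $\eta = \xi + 2t$, $\sigma = t$: $w(\xi,t) = u(\xi + 2t, t)$.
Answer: $w(\xi, t) = 2 e^{-4 t} \sin(2 \xi + 4 t) - 2 e^{-9 t} \sin(3 \xi + 6 t) -  e^{-25 t} \sin(5 \xi + 10 t)$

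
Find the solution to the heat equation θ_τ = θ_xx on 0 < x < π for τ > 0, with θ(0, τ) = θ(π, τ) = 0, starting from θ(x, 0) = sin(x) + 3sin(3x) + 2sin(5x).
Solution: Separating variables: θ = Σ c_n exp(-n²τ) sin(nx). From θ(x,0) = sin(x) + 3sin(3x) + 2sin(5x): c_1=1, c_3=3, c_5=2.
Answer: θ(x, τ) = exp(-τ)sin(x) + 3exp(-9τ)sin(3x) + 2exp(-25τ)sin(5x)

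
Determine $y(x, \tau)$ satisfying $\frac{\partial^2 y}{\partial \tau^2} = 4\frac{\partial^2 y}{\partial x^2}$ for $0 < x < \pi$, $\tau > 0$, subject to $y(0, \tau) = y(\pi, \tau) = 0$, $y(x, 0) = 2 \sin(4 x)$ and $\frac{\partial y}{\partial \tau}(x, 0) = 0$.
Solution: Using separation of variables $y = X(x)T(\tau)$:
Eigenfunctions: $\sin(nx)$, $n = 1, 2, 3, \ldots$
General solution: $y(x, \tau) = \sum [A_n \cos(2n \tau) + B_n \sin(2n \tau)] \sin(nx)$
From $y(x,0) = 2 \sin(4 x)$: $A_4=2$. From $y_{\tau}(x,0) = 0$: all $B_n = 0$.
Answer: $y(x, \tau) = 2 \sin(4 x) \cos(8 \tau)$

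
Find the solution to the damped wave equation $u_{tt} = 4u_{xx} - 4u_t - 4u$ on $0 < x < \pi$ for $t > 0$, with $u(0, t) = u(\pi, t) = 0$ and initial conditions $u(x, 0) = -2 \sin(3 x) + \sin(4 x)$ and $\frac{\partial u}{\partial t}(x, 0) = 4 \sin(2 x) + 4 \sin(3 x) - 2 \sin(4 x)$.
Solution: Substitute $u = e^{-2t}w$, i.e. $w = e^{2t}u$.
By the product rule, $u_t = e^{-2t}(w_t - 2w)$, $u_{tt} = e^{-2t}(w_{tt} - 4w_t + 4w)$, $u_{xx} = e^{-2t}w_{xx}$.
Substituting into the PDE and dividing by $e^{-2t}$: $w_{tt} - 4w_t + 4w = 4w_{xx} - 4(w_t - 2w) - 4w$.
The lower-order terms cancel, leaving the standard wave equation $w_{tt} = 4w_{xx}$.
Initial data for $w$: $w(x,0) = u(x,0) = -2 \sin(3 x) + \sin(4 x)$; $w_t(x,0) = u_t(x,0) + 2u(x,0) = 4 \sin(2 x)$. The boundary conditions carry over: $w(0,t) = w(\pi,t) = 0$.
Solve for $w$:
  Using separation of variables $w = X(x)T(t)$:
  Eigenfunctions: $\sin(nx)$, $n = 1, 2, 3, \ldots$
  General solution: $w(x, t) = \sum [A_n \cos(2n t) + B_n \sin(2n t)] \sin(nx)$
  From $w(x,0) = -2 \sin(3 x) + \sin(4 x)$: $A_3=-2, A_4=1$. From $w_t(x,0) = 4 \sin(2 x)$, using $w_t(x,0) = \sum \omega_n B_n \sin(nx)$ with $\omega_n = 2n$: $B_2 = 4/4 = 1$.
Hence $w(x,t) = \sin(4 t) \sin(2 x) - 2 \sin(3 x) \cos(6 t) + \sin(4 x) \cos(8 t)$.
Transform back: $u(x,t) = e^{-2t}w(x,t)$.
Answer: $u(x, t) = e^{-2 t} \sin(4 t) \sin(2 x) - 2 e^{-2 t} \sin(3 x) \cos(6 t) + e^{-2 t} \sin(4 x) \cos(8 t)$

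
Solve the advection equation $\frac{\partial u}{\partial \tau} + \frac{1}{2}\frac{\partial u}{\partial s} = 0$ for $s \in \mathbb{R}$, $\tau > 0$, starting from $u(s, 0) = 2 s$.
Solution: By characteristics ($ds/d\tau = 1/2$), $u(s,\tau) = f(s - \frac{1}{2}\tau)$ with $f = u( \cdot , 0)$.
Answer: $u(s, \tau) = - \tau + 2 s$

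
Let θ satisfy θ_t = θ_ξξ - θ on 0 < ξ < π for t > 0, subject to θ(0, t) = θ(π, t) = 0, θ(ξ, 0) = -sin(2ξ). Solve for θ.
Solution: Substitute θ = exp(-t)u.
Then θ_t = exp(-t)(u_t - u), θ_ξξ = exp(-t)u_ξξ; substituting and dividing by exp(-t), the lower-order terms cancel: u_t = u_ξξ (standard heat equation).
Data for u: u(ξ,0) = θ(ξ,0) = -sin(2ξ). The boundary conditions carry over: u(0,t) = u(π,t) = 0.
Separating variables: u = Σ c_n exp(-n²t) sin(nξ). From u(ξ,0) = -sin(2ξ): c_2=-1.
So u(ξ,t) = -exp(-4t)sin(2ξ), and θ(ξ,t) = exp(-t)u(ξ,t).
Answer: θ(ξ, t) = -exp(-5t)sin(2ξ)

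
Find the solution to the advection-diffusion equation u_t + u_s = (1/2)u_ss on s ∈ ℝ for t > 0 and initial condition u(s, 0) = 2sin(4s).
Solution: Moving frame: η = s - t, σ = t, u = w(η,σ), so u_t = w_σ - w_η and u_ss = w_ηη.
Hence u_t + u_s = w_σ and the PDE becomes the heat equation w_σ = (1/2)w_ηη on η ∈ ℝ.
Initial data: w(η,0) = u(η,0) = 2sin(4η). Each mode sin(nη) decays as exp(-n²σ/2) on ℝ, so w(η,σ) = Σ c_n exp(-n²σ/2) sin(nη) with c_4=2: w(η,σ) = 2exp(-8σ)sin(4η).
Substituting back: u(s,t) = w(s - t, t).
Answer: u(s, t) = 2exp(-8t)sin(4s - 4t)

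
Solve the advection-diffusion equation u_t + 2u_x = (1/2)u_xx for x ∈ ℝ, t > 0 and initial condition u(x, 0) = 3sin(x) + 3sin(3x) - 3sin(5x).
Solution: Change to a moving frame: let η = x - 2t, σ = t and write u(x,t) = w(η,σ).
By the chain rule u_t = w_σ - 2w_η, u_x = w_η, u_xx = w_ηη.
Then u_t + 2u_x = w_σ: the advection term cancels and the PDE becomes the heat equation w_σ = (1/2)w_ηη on η ∈ ℝ.
Initial data: w(η,0) = u(η,0) = 3sin(η) + 3sin(3η) - 3sin(5η).
On η ∈ ℝ each mode satisfies (sin(nη))″ = -n² sin(nη), so exp(-n²σ/2) sin(nη) solves the heat equation; by superposition w(η,σ) = Σ c_n exp(-n²σ/2) sin(nη).
Reading off the coefficients: c_1=3, c_3=3, c_5=-3, so w(η,σ) = 3exp(-σ/2)sin(η) + 3exp(-9σ/2)sin(3η) - 3exp(-25σ/2)sin(5η).
Substituting back η = x - 2t, σ = t: u(x,t) = w(x - 2t, t).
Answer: u(x, t) = -3exp(-t/2)sin(2t - x) - 3exp(-9t/2)sin(6t - 3x) + 3exp(-25t/2)sin(10t - 5x)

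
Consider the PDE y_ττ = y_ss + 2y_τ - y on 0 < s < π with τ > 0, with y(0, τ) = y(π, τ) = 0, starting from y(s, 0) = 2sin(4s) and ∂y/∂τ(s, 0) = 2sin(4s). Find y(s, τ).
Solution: Substitute y = exp(τ)u, i.e. u = exp(-τ)y.
By the product rule, y_τ = exp(τ)(u_τ + u), y_ττ = exp(τ)(u_ττ + 2u_τ + u), y_ss = exp(τ)u_ss.
Substituting into the PDE and dividing by exp(τ): u_ττ + 2u_τ + u = u_ss + 2(u_τ + u) - u.
The lower-order terms cancel, leaving the standard wave equation u_ττ = u_ss.
Initial data for u: u(s,0) = y(s,0) = 2sin(4s); u_τ(s,0) = y_τ(s,0) - y(s,0) = 0. The boundary conditions carry over: u(0,τ) = u(π,τ) = 0.
Solve for u:
  Using separation of variables u = X(s)T(τ):
  Eigenfunctions: sin(ns), n = 1, 2, 3, ...
  General solution: u(s, τ) = Σ [A_n cos(n τ) + B_n sin(n τ)] sin(ns)
  From u(s,0) = 2sin(4s): A_4=2. From u_τ(s,0) = 0: all B_n = 0.
Hence u(s,τ) = 2sin(4s)cos(4τ).
Transform back: y(s,τ) = exp(τ)u(s,τ).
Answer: y(s, τ) = 2exp(τ)sin(4s)cos(4τ)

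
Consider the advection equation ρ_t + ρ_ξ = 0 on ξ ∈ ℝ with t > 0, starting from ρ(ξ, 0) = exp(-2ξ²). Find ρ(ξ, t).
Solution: By method of characteristics (waves move right with speed 1):
Along characteristics ξ - t = const, ρ is constant, so ρ(ξ,t) = f(ξ - t) with f = ρ(·, 0).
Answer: ρ(ξ, t) = exp(-2(-t + ξ)²)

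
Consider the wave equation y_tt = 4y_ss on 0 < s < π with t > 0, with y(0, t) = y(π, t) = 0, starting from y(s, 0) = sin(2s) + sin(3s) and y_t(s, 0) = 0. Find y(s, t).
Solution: Separating variables: y = Σ [A_n cos(ω_n t) + B_n sin(ω_n t)] sin(ns), ω_n = 2n. From ICs: A_2=1, A_3=1.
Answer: y(s, t) = sin(2s)cos(4t) + sin(3s)cos(6t)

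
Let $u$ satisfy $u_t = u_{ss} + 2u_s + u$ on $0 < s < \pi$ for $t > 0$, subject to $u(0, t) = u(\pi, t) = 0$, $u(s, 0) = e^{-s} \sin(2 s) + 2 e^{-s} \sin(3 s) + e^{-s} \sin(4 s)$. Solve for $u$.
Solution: Substitute $u = e^{-s}w$.
Then $u_s = e^{-s}(w_s - w)$, $u_{ss} = e^{-s}(w_{ss} - 2w_s + w)$, $u_t = e^{-s}w_t$; substituting and dividing by $e^{-s}$, the lower-order terms cancel: $w_t = w_{ss}$ (standard heat equation).
Data for $w$: $w(s,0) = e^{s}u(s,0) = \sin(2 s) + 2 \sin(3 s) + \sin(4 s)$. The boundary conditions carry over: $w(0,t) = w(\pi,t) = 0$.
Separating variables: $w = \sum c_n e^{-n^2t} \sin(ns)$. From $w(s,0) = \sin(2 s) + 2 \sin(3 s) + \sin(4 s)$: $c_2=1, c_3=2, c_4=1$.
So $w(s,t) = e^{-4 t} \sin(2 s) + 2 e^{-9 t} \sin(3 s) + e^{-16 t} \sin(4 s)$, and $u(s,t) = e^{-s}w(s,t)$.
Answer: $u(s, t) = e^{-s} e^{-4 t} \sin(2 s) + 2 e^{-s} e^{-9 t} \sin(3 s) + e^{-s} e^{-16 t} \sin(4 s)$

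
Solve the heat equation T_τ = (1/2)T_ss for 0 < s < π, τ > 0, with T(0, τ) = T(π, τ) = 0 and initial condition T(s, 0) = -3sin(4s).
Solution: Using separation of variables T = X(s)G(τ):
Eigenfunctions: sin(ns), n = 1, 2, 3, ...
General solution: T(s, τ) = Σ c_n sin(ns) exp(-n² τ/2)
Matching T(s,0) = -3sin(4s) term by term: c_4=-3.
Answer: T(s, τ) = -3exp(-8τ)sin(4s)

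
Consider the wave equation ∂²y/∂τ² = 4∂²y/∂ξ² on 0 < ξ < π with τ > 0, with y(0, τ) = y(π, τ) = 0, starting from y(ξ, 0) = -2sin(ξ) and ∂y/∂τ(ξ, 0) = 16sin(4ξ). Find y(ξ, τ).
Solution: Using separation of variables y = X(ξ)T(τ):
Eigenfunctions: sin(nξ), n = 1, 2, 3, ...
General solution: y(ξ, τ) = Σ [A_n cos(2n τ) + B_n sin(2n τ)] sin(nξ)
From y(ξ,0) = -2sin(ξ): A_1=-2. From y_τ(ξ,0) = 16sin(4ξ), using y_τ(ξ,0) = Σ ω_n B_n sin(nξ) with ω_n = 2n: B_4 = 16/8 = 2.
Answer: y(ξ, τ) = -2sin(ξ)cos(2τ) + 2sin(4ξ)sin(8τ)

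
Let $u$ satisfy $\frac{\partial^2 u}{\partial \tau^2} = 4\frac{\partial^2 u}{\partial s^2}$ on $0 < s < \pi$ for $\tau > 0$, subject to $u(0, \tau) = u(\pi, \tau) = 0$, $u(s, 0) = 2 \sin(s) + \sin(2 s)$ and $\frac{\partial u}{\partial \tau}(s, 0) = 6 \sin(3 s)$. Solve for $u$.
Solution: Using separation of variables $u = X(s)T(\tau)$:
Eigenfunctions: $\sin(ns)$, $n = 1, 2, 3, \ldots$
General solution: $u(s, \tau) = \sum [A_n \cos(2n \tau) + B_n \sin(2n \tau)] \sin(ns)$
From $u(s,0) = 2 \sin(s) + \sin(2 s)$: $A_1=2, A_2=1$. From $u_{\tau}(s,0) = 6 \sin(3 s)$, using $u_{\tau}(s,0) = \sum \omega_n B_n \sin(ns)$ with $\omega_n = 2n$: $B_3 = 6/6 = 1$.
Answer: $u(s, \tau) = \sin(6 \tau) \sin(3 s) + 2 \sin(s) \cos(2 \tau) + \sin(2 s) \cos(4 \tau)$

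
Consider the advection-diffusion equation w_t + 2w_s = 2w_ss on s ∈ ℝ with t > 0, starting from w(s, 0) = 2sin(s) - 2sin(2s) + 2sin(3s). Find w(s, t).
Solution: Moving frame: η = s - 2t, σ = t, w = u(η,σ), so w_t = u_σ - 2u_η and w_ss = u_ηη.
Hence w_t + 2w_s = u_σ and the PDE becomes the heat equation u_σ = 2u_ηη on η ∈ ℝ.
Initial data: u(η,0) = w(η,0) = 2sin(η) - 2sin(2η) + 2sin(3η). Each mode sin(nη) decays as exp(-2n²σ) on ℝ, so u(η,σ) = Σ c_n exp(-2n²σ) sin(nη) with c_1=2, c_2=-2, c_3=2: u(η,σ) = 2exp(-2σ)sin(η) - 2exp(-8σ)sin(2η) + 2exp(-18σ)sin(3η).
Substituting back: w(s,t) = u(s - 2t, t).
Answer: w(s, t) = 2exp(-2t)sin(s - 2t) - 2exp(-8t)sin(2s - 4t) + 2exp(-18t)sin(3s - 6t)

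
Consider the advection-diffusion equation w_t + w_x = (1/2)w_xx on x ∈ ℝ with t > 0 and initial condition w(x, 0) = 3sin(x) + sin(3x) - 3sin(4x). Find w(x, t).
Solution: Moving frame: η = x - t, σ = t, w = u(η,σ), so w_t = u_σ - u_η and w_xx = u_ηη.
Hence w_t + w_x = u_σ and the PDE becomes the heat equation u_σ = (1/2)u_ηη on η ∈ ℝ.
Initial data: u(η,0) = w(η,0) = 3sin(η) + sin(3η) - 3sin(4η). Each mode sin(nη) decays as exp(-n²σ/2) on ℝ, so u(η,σ) = Σ c_n exp(-n²σ/2) sin(nη) with c_1=3, c_3=1, c_4=-3: u(η,σ) = -3exp(-8σ)sin(4η) + 3exp(-σ/2)sin(η) + exp(-9σ/2)sin(3η).
Substituting back: w(x,t) = u(x - t, t).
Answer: w(x, t) = 3exp(-8t)sin(4t - 4x) - 3exp(-t/2)sin(t - x) - exp(-9t/2)sin(3t - 3x)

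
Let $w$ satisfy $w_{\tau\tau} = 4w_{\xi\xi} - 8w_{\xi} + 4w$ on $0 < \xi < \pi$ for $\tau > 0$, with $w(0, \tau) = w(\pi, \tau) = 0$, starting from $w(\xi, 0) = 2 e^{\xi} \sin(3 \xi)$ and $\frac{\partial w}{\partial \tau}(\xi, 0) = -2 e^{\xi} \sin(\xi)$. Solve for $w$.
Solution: Substitute $w = e^{\xi}u$.
Then $w_{\xi} = e^{\xi}(u_{\xi} + u)$, $w_{\xi\xi} = e^{\xi}(u_{\xi\xi} + 2u_{\xi} + u)$, $w_{\tau\tau} = e^{\xi}u_{\tau\tau}$; substituting and dividing by $e^{\xi}$, the lower-order terms cancel: $u_{\tau\tau} = 4u_{\xi\xi}$ (standard wave equation).
Data for $u$: $u(\xi,0) = e^{-\xi}w(\xi,0) = 2 \sin(3 \xi)$; $u_{\tau}(\xi,0) = e^{-\xi}w_{\tau}(\xi,0) = -2 \sin(\xi)$. The boundary conditions carry over: $u(0,\tau) = u(\pi,\tau) = 0$.
Separating variables: $u = \sum [A_n \cos(\omega_n \tau) + B_n \sin(\omega_n \tau)] \sin(n\xi)$, $\omega_n = 2n$. From ICs ($B_n$ = velocity coefficient / $\omega_n$): $A_3=2, B_1=-1$.
So $u(\xi,\tau) = - \sin(\xi) \sin(2 \tau) + 2 \sin(3 \xi) \cos(6 \tau)$, and $w(\xi,\tau) = e^{\xi}u(\xi,\tau)$.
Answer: $w(\xi, \tau) = - e^{\xi} \sin(2 \tau) \sin(\xi) + 2 e^{\xi} \sin(3 \xi) \cos(6 \tau)$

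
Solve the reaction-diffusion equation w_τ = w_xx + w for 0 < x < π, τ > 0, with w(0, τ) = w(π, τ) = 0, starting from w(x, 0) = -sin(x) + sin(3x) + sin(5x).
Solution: Substitute w = exp(τ)u, i.e. u = exp(-τ)w.
By the product rule, w_τ = exp(τ)(u_τ + u), w_xx = exp(τ)u_xx.
Substituting into the PDE and dividing by exp(τ): u_τ + u = u_xx + u.
The lower-order terms cancel, leaving the standard heat equation u_τ = u_xx.
Initial data for u: u(x,0) = w(x,0) = -sin(x) + sin(3x) + sin(5x). The boundary conditions carry over: u(0,τ) = u(π,τ) = 0.
Solve for u:
  Using separation of variables u = X(x)T(τ):
  Eigenfunctions: sin(nx), n = 1, 2, 3, ...
  General solution: u(x, τ) = Σ c_n sin(nx) exp(-n² τ)
  Matching u(x,0) = -sin(x) + sin(3x) + sin(5x) term by term: c_1=-1, c_3=1, c_5=1.
Hence u(x,τ) = -exp(-τ)sin(x) + exp(-9τ)sin(3x) + exp(-25τ)sin(5x).
Transform back: w(x,τ) = exp(τ)u(x,τ).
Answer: w(x, τ) = -sin(x) + exp(-8τ)sin(3x) + exp(-24τ)sin(5x)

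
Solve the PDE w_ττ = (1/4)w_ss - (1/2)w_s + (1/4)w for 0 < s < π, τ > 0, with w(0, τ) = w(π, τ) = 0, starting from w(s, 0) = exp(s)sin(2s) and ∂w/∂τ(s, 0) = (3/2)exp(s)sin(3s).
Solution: Substitute w = exp(s)u.
Then w_s = exp(s)(u_s + u), w_ss = exp(s)(u_ss + 2u_s + u), w_ττ = exp(s)u_ττ; substituting and dividing by exp(s), the lower-order terms cancel: u_ττ = (1/4)u_ss (standard wave equation).
Data for u: u(s,0) = exp(-s)w(s,0) = sin(2s); u_τ(s,0) = exp(-s)w_τ(s,0) = (3/2)sin(3s). The boundary conditions carry over: u(0,τ) = u(π,τ) = 0.
Separating variables: u = Σ [A_n cos(ω_n τ) + B_n sin(ω_n τ)] sin(ns), ω_n = n/2. From ICs (B_n = velocity coefficient / ω_n): A_2=1, B_3=1.
So u(s,τ) = sin(2s)cos(τ) + sin(3s)sin(3τ/2), and w(s,τ) = exp(s)u(s,τ).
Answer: w(s, τ) = exp(s)sin(2s)cos(τ) + exp(s)sin(3s)sin(3τ/2)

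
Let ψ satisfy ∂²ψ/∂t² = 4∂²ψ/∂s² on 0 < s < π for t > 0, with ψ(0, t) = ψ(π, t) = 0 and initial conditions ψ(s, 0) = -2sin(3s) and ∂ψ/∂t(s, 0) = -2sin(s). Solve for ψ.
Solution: Using separation of variables ψ = X(s)T(t):
Eigenfunctions: sin(ns), n = 1, 2, 3, ...
General solution: ψ(s, t) = Σ [A_n cos(2n t) + B_n sin(2n t)] sin(ns)
From ψ(s,0) = -2sin(3s): A_3=-2. From ψ_t(s,0) = -2sin(s), using ψ_t(s,0) = Σ ω_n B_n sin(ns) with ω_n = 2n: B_1 = (-2)/2 = -1.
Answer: ψ(s, t) = -sin(s)sin(2t) - 2sin(3s)cos(6t)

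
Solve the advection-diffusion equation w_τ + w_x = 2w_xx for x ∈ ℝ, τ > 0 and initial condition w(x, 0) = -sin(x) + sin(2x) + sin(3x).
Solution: Change to a moving frame: let η = x - τ, σ = τ and write w(x,τ) = u(η,σ).
By the chain rule w_τ = u_σ - u_η, w_x = u_η, w_xx = u_ηη.
Then w_τ + w_x = u_σ: the advection term cancels and the PDE becomes the heat equation u_σ = 2u_ηη on η ∈ ℝ.
Initial data: u(η,0) = w(η,0) = -sin(η) + sin(2η) + sin(3η).
On η ∈ ℝ each mode satisfies (sin(nη))″ = -n² sin(nη), so exp(-2n²σ) sin(nη) solves the heat equation; by superposition u(η,σ) = Σ c_n exp(-2n²σ) sin(nη).
Reading off the coefficients: c_1=-1, c_2=1, c_3=1, so u(η,σ) = -exp(-2σ)sin(η) + exp(-8σ)sin(2η) + exp(-18σ)sin(3η).
Substituting back η = x - τ, σ = τ: w(x,τ) = u(x - τ, τ).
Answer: w(x, τ) = -exp(-2τ)sin(x - τ) + exp(-8τ)sin(2x - 2τ) + exp(-18τ)sin(3x - 3τ)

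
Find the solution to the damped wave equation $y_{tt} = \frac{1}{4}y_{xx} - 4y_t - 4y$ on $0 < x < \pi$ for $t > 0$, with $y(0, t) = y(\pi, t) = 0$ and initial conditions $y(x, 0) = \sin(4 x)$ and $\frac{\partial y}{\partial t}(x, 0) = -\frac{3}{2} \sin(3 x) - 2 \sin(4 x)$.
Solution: Substitute $y = e^{-2t}u$, i.e. $u = e^{2t}y$.
By the product rule, $y_t = e^{-2t}(u_t - 2u)$, $y_{tt} = e^{-2t}(u_{tt} - 4u_t + 4u)$, $y_{xx} = e^{-2t}u_{xx}$.
Substituting into the PDE and dividing by $e^{-2t}$: $u_{tt} - 4u_t + 4u = \frac{1}{4}u_{xx} - 4(u_t - 2u) - 4u$.
The lower-order terms cancel, leaving the standard wave equation $u_{tt} = \frac{1}{4}u_{xx}$.
Initial data for $u$: $u(x,0) = y(x,0) = \sin(4 x)$; $u_t(x,0) = y_t(x,0) + 2y(x,0) = -\frac{3}{2} \sin(3 x)$. The boundary conditions carry over: $u(0,t) = u(\pi,t) = 0$.
Solve for $u$:
  Using separation of variables $u = X(x)T(t)$:
  Eigenfunctions: $\sin(nx)$, $n = 1, 2, 3, \ldots$
  General solution: $u(x, t) = \sum [A_n \cos(n t/2) + B_n \sin(n t/2)] \sin(nx)$
  From $u(x,0) = \sin(4 x)$: $A_4=1$. From $u_t(x,0) = -\frac{3}{2} \sin(3 x)$, using $u_t(x,0) = \sum \omega_n B_n \sin(nx)$ with $\omega_n = n/2$: $B_3 = (-3/2)/(3/2) = -1$.
Hence $u(x,t) = - \sin(3 t/2) \sin(3 x) + \sin(4 x) \cos(2 t)$.
Transform back: $y(x,t) = e^{-2t}u(x,t)$.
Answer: $y(x, t) = - e^{-2 t} \sin(3 t/2) \sin(3 x) + e^{-2 t} \sin(4 x) \cos(2 t)$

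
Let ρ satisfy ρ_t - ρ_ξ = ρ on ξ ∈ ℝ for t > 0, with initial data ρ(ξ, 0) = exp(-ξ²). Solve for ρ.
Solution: Substitute ρ = exp(t)u, i.e. u = exp(-t)ρ.
By the product rule, ρ_t = exp(t)(u_t + u), ρ_ξ = exp(t)u_ξ.
Substituting into the PDE and dividing by exp(t): u_t + u - u_ξ = u.
The lower-order terms cancel, leaving the standard advection equation u_t - u_ξ = 0.
Initial data for u: u(ξ,0) = ρ(ξ,0) = exp(-ξ²).
Solve for u:
  By method of characteristics (waves move left with speed 1):
  Along characteristics ξ + t = const, u is constant, so u(ξ,t) = f(ξ + t) with f = u(·, 0).
Hence u(ξ,t) = exp(-(t + ξ)²).
Transform back: ρ(ξ,t) = exp(t)u(ξ,t).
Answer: ρ(ξ, t) = exp(t)exp(-(t + ξ)²)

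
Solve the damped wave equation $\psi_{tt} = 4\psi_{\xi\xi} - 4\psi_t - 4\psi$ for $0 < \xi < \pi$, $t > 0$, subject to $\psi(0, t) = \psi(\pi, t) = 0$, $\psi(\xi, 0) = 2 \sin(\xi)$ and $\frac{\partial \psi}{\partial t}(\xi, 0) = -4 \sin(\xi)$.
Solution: Substitute $\psi = e^{-2t}u$, i.e. $u = e^{2t}\psi$.
By the product rule, $\psi_t = e^{-2t}(u_t - 2u)$, $\psi_{tt} = e^{-2t}(u_{tt} - 4u_t + 4u)$, $\psi_{\xi\xi} = e^{-2t}u_{\xi\xi}$.
Substituting into the PDE and dividing by $e^{-2t}$: $u_{tt} - 4u_t + 4u = 4u_{\xi\xi} - 4(u_t - 2u) - 4u$.
The lower-order terms cancel, leaving the standard wave equation $u_{tt} = 4u_{\xi\xi}$.
Initial data for $u$: $u(\xi,0) = \psi(\xi,0) = 2 \sin(\xi)$; $u_t(\xi,0) = \psi_t(\xi,0) + 2\psi(\xi,0) = 0$. The boundary conditions carry over: $u(0,t) = u(\pi,t) = 0$.
Solve for $u$:
  Using separation of variables $u = X(\xi)T(t)$:
  Eigenfunctions: $\sin(n\xi)$, $n = 1, 2, 3, \ldots$
  General solution: $u(\xi, t) = \sum [A_n \cos(2n t) + B_n \sin(2n t)] \sin(n\xi)$
  From $u(\xi,0) = 2 \sin(\xi)$: $A_1=2$. From $u_t(\xi,0) = 0$: all $B_n = 0$.
Hence $u(\xi,t) = 2 \sin(\xi) \cos(2 t)$.
Transform back: $\psi(\xi,t) = e^{-2t}u(\xi,t)$.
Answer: $\psi(\xi, t) = 2 e^{-2 t} \sin(\xi) \cos(2 t)$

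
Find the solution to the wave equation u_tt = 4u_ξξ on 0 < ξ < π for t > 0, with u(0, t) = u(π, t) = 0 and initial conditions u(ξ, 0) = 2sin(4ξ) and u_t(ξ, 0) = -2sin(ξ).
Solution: Using separation of variables u = X(ξ)T(t):
Eigenfunctions: sin(nξ), n = 1, 2, 3, ...
General solution: u(ξ, t) = Σ [A_n cos(2n t) + B_n sin(2n t)] sin(nξ)
From u(ξ,0) = 2sin(4ξ): A_4=2. From u_t(ξ,0) = -2sin(ξ), using u_t(ξ,0) = Σ ω_n B_n sin(nξ) with ω_n = 2n: B_1 = (-2)/2 = -1.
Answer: u(ξ, t) = -sin(2t)sin(ξ) + 2sin(4ξ)cos(8t)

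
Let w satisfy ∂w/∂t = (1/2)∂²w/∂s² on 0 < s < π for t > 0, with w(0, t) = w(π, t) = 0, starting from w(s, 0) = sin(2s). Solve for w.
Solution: Separating variables: w = Σ c_n exp(-n²t/2) sin(ns). From w(s,0) = sin(2s): c_2=1.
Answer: w(s, t) = exp(-2t)sin(2s)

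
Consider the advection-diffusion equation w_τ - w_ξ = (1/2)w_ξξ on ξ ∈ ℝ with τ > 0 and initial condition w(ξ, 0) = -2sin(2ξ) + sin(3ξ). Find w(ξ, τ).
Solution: Moving frame: η = ξ + τ, σ = τ, w = u(η,σ), so w_τ = u_σ + u_η and w_ξξ = u_ηη.
Hence w_τ - w_ξ = u_σ and the PDE becomes the heat equation u_σ = (1/2)u_ηη on η ∈ ℝ.
Initial data: u(η,0) = w(η,0) = -2sin(2η) + sin(3η). Each mode sin(nη) decays as exp(-n²σ/2) on ℝ, so u(η,σ) = Σ c_n exp(-n²σ/2) sin(nη) with c_2=-2, c_3=1: u(η,σ) = -2exp(-2σ)sin(2η) + exp(-9σ/2)sin(3η).
Substituting back: w(ξ,τ) = u(ξ + τ, τ).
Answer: w(ξ, τ) = -2exp(-2τ)sin(2ξ + 2τ) + exp(-9τ/2)sin(3ξ + 3τ)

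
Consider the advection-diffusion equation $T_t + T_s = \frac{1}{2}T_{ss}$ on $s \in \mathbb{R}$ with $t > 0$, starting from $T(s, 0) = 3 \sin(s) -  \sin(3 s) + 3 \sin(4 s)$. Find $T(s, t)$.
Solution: Moving frame: $\eta = s - t$, $\sigma = t$, $T = u(\eta,\sigma)$, so $T_t = u_{\sigma} - u_{\eta}$ and $T_{ss} = u_{\eta\eta}$.
Hence $T_t + T_s = u_{\sigma}$ and the PDE becomes the heat equation $u_{\sigma} = \frac{1}{2}u_{\eta\eta}$ on $\eta \in \mathbb{R}$.
Initial data: $u(\eta,0) = T(\eta,0) = 3 \sin(\eta) - \sin(3 \eta) + 3 \sin(4 \eta)$. Each mode $\sin(n\eta)$ decays as $e^{-n^2\sigma/2}$ on $\mathbb{R}$, so $u(\eta,\sigma) = \sum c_n e^{-n^2\sigma/2} \sin(n\eta)$ with $c_1=3, c_3=-1, c_4=3$: $u(\eta,\sigma) = 3 e^{-8 \sigma} \sin(4 \eta) + 3 e^{-\sigma/2} \sin(\eta) - e^{-9 \sigma/2} \sin(3 \eta)$.
Substituting back: $T(s,t) = u(s - t, t)$.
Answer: $T(s, t) = 3 e^{-8 t} \sin(4 s - 4 t) + 3 e^{-t/2} \sin(s - t) -  e^{-9 t/2} \sin(3 s - 3 t)$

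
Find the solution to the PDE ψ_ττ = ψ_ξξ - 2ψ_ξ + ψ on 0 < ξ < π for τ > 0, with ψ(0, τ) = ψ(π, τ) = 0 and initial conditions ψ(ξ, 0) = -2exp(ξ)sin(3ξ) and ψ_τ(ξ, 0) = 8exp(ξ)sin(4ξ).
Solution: Substitute ψ = exp(ξ)u.
Then ψ_ξ = exp(ξ)(u_ξ + u), ψ_ξξ = exp(ξ)(u_ξξ + 2u_ξ + u), ψ_ττ = exp(ξ)u_ττ; substituting and dividing by exp(ξ), the lower-order terms cancel: u_ττ = u_ξξ (standard wave equation).
Data for u: u(ξ,0) = exp(-ξ)ψ(ξ,0) = -2sin(3ξ); u_τ(ξ,0) = exp(-ξ)ψ_τ(ξ,0) = 8sin(4ξ). The boundary conditions carry over: u(0,τ) = u(π,τ) = 0.
Separating variables: u = Σ [A_n cos(ω_n τ) + B_n sin(ω_n τ)] sin(nξ), ω_n = n. From ICs (B_n = velocity coefficient / ω_n): A_3=-2, B_4=2.
So u(ξ,τ) = -2sin(3ξ)cos(3τ) + 2sin(4ξ)sin(4τ), and ψ(ξ,τ) = exp(ξ)u(ξ,τ).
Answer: ψ(ξ, τ) = -2exp(ξ)sin(3ξ)cos(3τ) + 2exp(ξ)sin(4ξ)sin(4τ)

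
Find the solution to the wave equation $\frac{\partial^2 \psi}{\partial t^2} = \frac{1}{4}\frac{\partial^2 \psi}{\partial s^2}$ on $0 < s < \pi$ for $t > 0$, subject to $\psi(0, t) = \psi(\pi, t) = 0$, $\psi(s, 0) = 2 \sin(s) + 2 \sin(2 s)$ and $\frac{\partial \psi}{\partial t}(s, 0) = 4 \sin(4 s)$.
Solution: Using separation of variables $\psi = X(s)T(t)$:
Eigenfunctions: $\sin(ns)$, $n = 1, 2, 3, \ldots$
General solution: $\psi(s, t) = \sum [A_n \cos(n t/2) + B_n \sin(n t/2)] \sin(ns)$
From $\psi(s,0) = 2 \sin(s) + 2 \sin(2 s)$: $A_1=2, A_2=2$. From $\psi_t(s,0) = 4 \sin(4 s)$, using $\psi_t(s,0) = \sum \omega_n B_n \sin(ns)$ with $\omega_n = n/2$: $B_4 = 4/2 = 2$.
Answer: $\psi(s, t) = 2 \sin(s) \cos(t/2) + 2 \sin(2 s) \cos(t) + 2 \sin(4 s) \sin(2 t)$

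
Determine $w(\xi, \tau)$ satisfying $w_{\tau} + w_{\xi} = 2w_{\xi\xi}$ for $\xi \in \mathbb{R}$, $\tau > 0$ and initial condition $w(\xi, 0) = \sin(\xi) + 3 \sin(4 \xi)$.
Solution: Change to a moving frame: let $\eta = \xi - \tau$, $\sigma = \tau$ and write $w(\xi,\tau) = u(\eta,\sigma)$.
By the chain rule $w_{\tau} = u_{\sigma} - u_{\eta}$, $w_{\xi} = u_{\eta}$, $w_{\xi\xi} = u_{\eta\eta}$.
Then $w_{\tau} + w_{\xi} = u_{\sigma}$: the advection term cancels and the PDE becomes the heat equation $u_{\sigma} = 2u_{\eta\eta}$ on $\eta \in \mathbb{R}$.
Initial data: $u(\eta,0) = w(\eta,0) = \sin(\eta) + 3 \sin(4 \eta)$.
On $\eta \in \mathbb{R}$ each mode satisfies $(\sin(n\eta))'' = -n^2 \sin(n\eta)$, so $e^{-2n^2\sigma} \sin(n\eta)$ solves the heat equation; by superposition $u(\eta,\sigma) = \sum c_n e^{-2n^2\sigma} \sin(n\eta)$.
Reading off the coefficients: $c_1=1, c_4=3$, so $u(\eta,\sigma) = e^{-2 \sigma} \sin(\eta) + 3 e^{-32 \sigma} \sin(4 \eta)$.
Substituting back $\eta = \xi - \tau$, $\sigma = \tau$: $w(\xi,\tau) = u(\xi - \tau, \tau)$.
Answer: $w(\xi, \tau) = - e^{-2 \tau} \sin(\tau - \xi) - 3 e^{-32 \tau} \sin(4 \tau - 4 \xi)$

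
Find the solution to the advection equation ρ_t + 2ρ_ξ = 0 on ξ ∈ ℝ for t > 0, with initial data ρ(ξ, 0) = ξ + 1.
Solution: By method of characteristics (waves move right with speed 2):
Along characteristics ξ - 2t = const, ρ is constant, so ρ(ξ,t) = f(ξ - 2t) with f = ρ(·, 0).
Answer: ρ(ξ, t) = -2t + ξ + 1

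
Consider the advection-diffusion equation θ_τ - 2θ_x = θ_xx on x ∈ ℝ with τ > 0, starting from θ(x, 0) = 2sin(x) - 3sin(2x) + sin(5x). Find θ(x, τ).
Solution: Moving frame: η = x + 2τ, σ = τ, θ = u(η,σ), so θ_τ = u_σ + 2u_η and θ_xx = u_ηη.
Hence θ_τ - 2θ_x = u_σ and the PDE becomes the heat equation u_σ = u_ηη on η ∈ ℝ.
Initial data: u(η,0) = θ(η,0) = 2sin(η) - 3sin(2η) + sin(5η). Each mode sin(nη) decays as exp(-n²σ) on ℝ, so u(η,σ) = Σ c_n exp(-n²σ) sin(nη) with c_1=2, c_2=-3, c_5=1: u(η,σ) = 2exp(-σ)sin(η) - 3exp(-4σ)sin(2η) + exp(-25σ)sin(5η).
Substituting back: θ(x,τ) = u(x + 2τ, τ).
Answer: θ(x, τ) = 2exp(-τ)sin(x + 2τ) - 3exp(-4τ)sin(2x + 4τ) + exp(-25τ)sin(5x + 10τ)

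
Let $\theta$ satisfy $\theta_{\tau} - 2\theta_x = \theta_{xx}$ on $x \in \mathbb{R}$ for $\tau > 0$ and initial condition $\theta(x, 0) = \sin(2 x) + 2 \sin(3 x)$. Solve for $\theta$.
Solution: Change to a moving frame: let $\eta = x + 2\tau$, $\sigma = \tau$ and write $\theta(x,\tau) = u(\eta,\sigma)$.
By the chain rule $\theta_{\tau} = u_{\sigma} + 2u_{\eta}$, $\theta_x = u_{\eta}$, $\theta_{xx} = u_{\eta\eta}$.
Then $\theta_{\tau} - 2\theta_x = u_{\sigma}$: the advection term cancels and the PDE becomes the heat equation $u_{\sigma} = u_{\eta\eta}$ on $\eta \in \mathbb{R}$.
Initial data: $u(\eta,0) = \theta(\eta,0) = \sin(2 \eta) + 2 \sin(3 \eta)$.
On $\eta \in \mathbb{R}$ each mode satisfies $(\sin(n\eta))'' = -n^2 \sin(n\eta)$, so $e^{-n^2\sigma} \sin(n\eta)$ solves the heat equation; by superposition $u(\eta,\sigma) = \sum c_n e^{-n^2\sigma} \sin(n\eta)$.
Reading off the coefficients: $c_2=1, c_3=2$, so $u(\eta,\sigma) = e^{-4 \sigma} \sin(2 \eta) + 2 e^{-9 \sigma} \sin(3 \eta)$.
Substituting back $\eta = x + 2\tau$, $\sigma = \tau$: $\theta(x,\tau) = u(x + 2\tau, \tau)$.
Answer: $\theta(x, \tau) = e^{-4 \tau} \sin(4 \tau + 2 x) + 2 e^{-9 \tau} \sin(6 \tau + 3 x)$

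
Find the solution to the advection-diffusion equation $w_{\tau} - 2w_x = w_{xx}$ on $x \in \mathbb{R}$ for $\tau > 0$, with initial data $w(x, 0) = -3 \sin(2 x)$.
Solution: Moving frame: $\eta = x + 2\tau$, $\sigma = \tau$, $w = u(\eta,\sigma)$, so $w_{\tau} = u_{\sigma} + 2u_{\eta}$ and $w_{xx} = u_{\eta\eta}$.
Hence $w_{\tau} - 2w_x = u_{\sigma}$ and the PDE becomes the heat equation $u_{\sigma} = u_{\eta\eta}$ on $\eta \in \mathbb{R}$.
Initial data: $u(\eta,0) = w(\eta,0) = -3 \sin(2 \eta)$. Each mode $\sin(n\eta)$ decays as $e^{-n^2\sigma}$ on $\mathbb{R}$, so $u(\eta,\sigma) = \sum c_n e^{-n^2\sigma} \sin(n\eta)$ with $c_2=-3$: $u(\eta,\sigma) = -3 e^{-4 \sigma} \sin(2 \eta)$.
Substituting back: $w(x,\tau) = u(x + 2\tau, \tau)$.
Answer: $w(x, \tau) = -3 e^{-4 \tau} \sin(4 \tau + 2 x)$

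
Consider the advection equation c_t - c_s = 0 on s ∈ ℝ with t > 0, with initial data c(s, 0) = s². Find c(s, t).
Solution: By method of characteristics (waves move left with speed 1):
Along characteristics s + t = const, c is constant, so c(s,t) = f(s + t) with f = c(·, 0).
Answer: c(s, t) = s² + 2st + t²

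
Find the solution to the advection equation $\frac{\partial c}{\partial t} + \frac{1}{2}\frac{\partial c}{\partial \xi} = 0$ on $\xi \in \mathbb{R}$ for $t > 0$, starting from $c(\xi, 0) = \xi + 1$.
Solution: By characteristics ($d\xi/dt = 1/2$), $c(\xi,t) = f(\xi - \frac{1}{2}t)$ with $f = c( \cdot , 0)$.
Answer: $c(\xi, t) = \xi - \frac{1}{2} t + 1$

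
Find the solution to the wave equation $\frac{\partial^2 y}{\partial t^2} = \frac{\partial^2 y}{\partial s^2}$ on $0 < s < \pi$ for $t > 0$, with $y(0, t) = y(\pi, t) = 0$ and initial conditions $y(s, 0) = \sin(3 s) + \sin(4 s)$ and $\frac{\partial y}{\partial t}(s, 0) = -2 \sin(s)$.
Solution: Separating variables: $y = \sum [A_n \cos(\omega_n t) + B_n \sin(\omega_n t)] \sin(ns)$, $\omega_n = n$. From ICs ($B_n$ = velocity coefficient / $\omega_n$): $A_3=1, A_4=1, B_1=-2$.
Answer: $y(s, t) = -2 \sin(s) \sin(t) + \sin(3 s) \cos(3 t) + \sin(4 s) \cos(4 t)$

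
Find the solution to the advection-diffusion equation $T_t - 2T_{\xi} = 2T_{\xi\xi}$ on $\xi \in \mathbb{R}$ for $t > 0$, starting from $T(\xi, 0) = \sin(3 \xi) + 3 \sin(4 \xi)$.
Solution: Change to a moving frame: let $\eta = \xi + 2t$, $\sigma = t$ and write $T(\xi,t) = u(\eta,\sigma)$.
By the chain rule $T_t = u_{\sigma} + 2u_{\eta}$, $T_{\xi} = u_{\eta}$, $T_{\xi\xi} = u_{\eta\eta}$.
Then $T_t - 2T_{\xi} = u_{\sigma}$: the advection term cancels and the PDE becomes the heat equation $u_{\sigma} = 2u_{\eta\eta}$ on $\eta \in \mathbb{R}$.
Initial data: $u(\eta,0) = T(\eta,0) = \sin(3 \eta) + 3 \sin(4 \eta)$.
On $\eta \in \mathbb{R}$ each mode satisfies $(\sin(n\eta))'' = -n^2 \sin(n\eta)$, so $e^{-2n^2\sigma} \sin(n\eta)$ solves the heat equation; by superposition $u(\eta,\sigma) = \sum c_n e^{-2n^2\sigma} \sin(n\eta)$.
Reading off the coefficients: $c_3=1, c_4=3$, so $u(\eta,\sigma) = e^{-18 \sigma} \sin(3 \eta) + 3 e^{-32 \sigma} \sin(4 \eta)$.
Substituting back $\eta = \xi + 2t$, $\sigma = t$: $T(\xi,t) = u(\xi + 2t, t)$.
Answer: $T(\xi, t) = e^{-18 t} \sin(3 \xi + 6 t) + 3 e^{-32 t} \sin(4 \xi + 8 t)$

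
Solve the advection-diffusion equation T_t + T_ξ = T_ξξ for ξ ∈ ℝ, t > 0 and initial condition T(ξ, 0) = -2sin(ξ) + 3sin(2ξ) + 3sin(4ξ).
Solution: Change to a moving frame: let η = ξ - t, σ = t and write T(ξ,t) = u(η,σ).
By the chain rule T_t = u_σ - u_η, T_ξ = u_η, T_ξξ = u_ηη.
Then T_t + T_ξ = u_σ: the advection term cancels and the PDE becomes the heat equation u_σ = u_ηη on η ∈ ℝ.
Initial data: u(η,0) = T(η,0) = -2sin(η) + 3sin(2η) + 3sin(4η).
On η ∈ ℝ each mode satisfies (sin(nη))″ = -n² sin(nη), so exp(-n²σ) sin(nη) solves the heat equation; by superposition u(η,σ) = Σ c_n exp(-n²σ) sin(nη).
Reading off the coefficients: c_1=-2, c_2=3, c_4=3, so u(η,σ) = -2exp(-σ)sin(η) + 3exp(-4σ)sin(2η) + 3exp(-16σ)sin(4η).
Substituting back η = ξ - t, σ = t: T(ξ,t) = u(ξ - t, t).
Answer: T(ξ, t) = 2exp(-t)sin(t - ξ) - 3exp(-4t)sin(2t - 2ξ) - 3exp(-16t)sin(4t - 4ξ)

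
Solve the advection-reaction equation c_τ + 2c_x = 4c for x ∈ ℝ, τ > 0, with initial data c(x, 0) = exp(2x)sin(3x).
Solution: Substitute c = exp(2x)u, i.e. u = exp(-2x)c.
By the product rule, c_x = exp(2x)(u_x + 2u), c_τ = exp(2x)u_τ.
Substituting into the PDE and dividing by exp(2x): u_τ + 2(u_x + 2u) = 4u.
The lower-order terms cancel, leaving the standard advection equation u_τ + 2u_x = 0.
Initial data for u: u(x,0) = exp(-2x)c(x,0) = sin(3x).
Solve for u:
  By method of characteristics (waves move right with speed 2):
  Along characteristics x - 2τ = const, u is constant, so u(x,τ) = f(x - 2τ) with f = u(·, 0).
Hence u(x,τ) = sin(3x - 6τ).
Transform back: c(x,τ) = exp(2x)u(x,τ).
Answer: c(x, τ) = exp(2x)sin(3x - 6τ)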